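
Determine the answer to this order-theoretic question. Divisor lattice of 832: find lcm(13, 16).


In a divisor lattice, join = lcm (least common multiple).
gcd(13,16) = 1
lcm(13,16) = 13*16/gcd = 208/1 = 208


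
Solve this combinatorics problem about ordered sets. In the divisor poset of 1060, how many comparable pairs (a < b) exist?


A comparable pair {a,b} has a < b or b < a in the order.
Count unordered pairs where one element is strictly below the other.
Examples: {1,2}, {1,4}, {1,5}, {1,10}, ...
Total comparable pairs: 42


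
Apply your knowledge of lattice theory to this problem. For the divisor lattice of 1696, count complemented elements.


An element a is complemented if some b has a meet b = bottom, a join b = top.
a is complemented iff gcd(a, n/a)=1, i.e. a is a unitary divisor of 1696.
Complemented elements: 1, 32, 53, 1696
Count: 4


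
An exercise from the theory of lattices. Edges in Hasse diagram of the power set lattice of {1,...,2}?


A cover relation a -< b holds when a < b with no c strictly between.
Cover relations:
  {} -< {1}
  {} -< {2}
  {1} -< {1,2}
  {2} -< {1,2}
Total: 4


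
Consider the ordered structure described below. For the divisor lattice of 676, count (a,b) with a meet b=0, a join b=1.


Complement pair (a,b): a meet b = bottom, a join b = top.
Here: gcd(a,b)=1 and lcm(a,b)=676, i.e. a*b=676 with a,b coprime.
Pairs found: (1,676), (4,169), (169,4), (676,1)
Total ordered pairs: 4


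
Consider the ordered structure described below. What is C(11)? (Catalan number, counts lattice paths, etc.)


C(n) = C(2n, n) / (n+1).
C(22, 11) = 705432
C(11) = 705432 / 12 = 58786


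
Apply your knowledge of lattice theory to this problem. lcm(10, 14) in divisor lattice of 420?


Join=lcm.
gcd(10,14)=2
lcm=70


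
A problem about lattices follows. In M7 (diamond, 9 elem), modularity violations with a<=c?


Modular law: if a <= c then a v (b ^ c) = (a v b) ^ c.
Check all triples (a,b,c) with a <= c among 9 elements.
This lattice is modular (diamonds M_m and their chain-products are modular).
Total violating triples: 0


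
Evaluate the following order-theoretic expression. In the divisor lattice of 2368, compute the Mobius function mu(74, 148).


In a divisor lattice, mu(a,b) = mu(b/a) where mu is the classical Mobius function.
b/a = 148/74 = 2
Prime factorization of 2: primes [2]
2 is squarefree with 1 prime factor(s), so mu(2) = (-1)^1 = -1


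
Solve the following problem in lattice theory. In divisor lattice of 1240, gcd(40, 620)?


Meet=gcd.
gcd(40,620)=20


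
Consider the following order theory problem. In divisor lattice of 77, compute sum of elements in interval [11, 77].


Interval [11,77] in divisors of 77: [11, 77]
Sum = 88


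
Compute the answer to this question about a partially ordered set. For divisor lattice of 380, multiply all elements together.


Divisors of 380: [1, 2, 4, 5, 10, 19, 20, 38, 76, 95, 190, 380]
Product = n^(d(n)/2) = 380^(12/2)
Product = 3010936384000000


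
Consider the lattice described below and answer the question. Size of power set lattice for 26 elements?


Power set = 2^n.
2^26 = 67108864


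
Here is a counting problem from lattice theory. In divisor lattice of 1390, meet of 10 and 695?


In a divisor lattice, meet = gcd (greatest common divisor).
By Euclidean algorithm or factoring: gcd(10,695) = 5


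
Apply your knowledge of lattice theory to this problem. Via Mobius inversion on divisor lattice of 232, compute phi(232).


phi(n) = n * prod_{p|n} (1 - 1/p).
Prime divisors of 232: [2, 29]
phi(232) = 232 * (1 - 1/2) * (1 - 1/29)
phi(232) = 112


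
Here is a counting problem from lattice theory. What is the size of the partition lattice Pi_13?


B(n) = number of set partitions of an n-element set.
B(n) satisfies the recurrence: B(n+1) = sum_k C(n,k)*B(k).
B(13) = 27644437


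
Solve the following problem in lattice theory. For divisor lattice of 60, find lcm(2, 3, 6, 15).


In a divisor lattice, join = lcm (least common multiple).
Compute lcm iteratively: start with first element, then lcm(current, next).
Elements: [2, 3, 6, 15]
lcm(2,3) = 6
lcm(6,6) = 6
lcm(6,15) = 30
Final lcm = 30


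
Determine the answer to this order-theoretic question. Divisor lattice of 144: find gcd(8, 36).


In a divisor lattice, meet = gcd (greatest common divisor).
By Euclidean algorithm or factoring: gcd(8,36) = 4


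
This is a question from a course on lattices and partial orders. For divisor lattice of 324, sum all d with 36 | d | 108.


Interval [36,108] in divisors of 324: [36, 108]
Sum = 144


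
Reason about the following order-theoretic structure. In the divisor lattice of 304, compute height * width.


Height = length of longest chain minus 1; width = size of largest antichain.
A maximum chain: 1 | 19 | 38 | 76 | 152 | 304  (height 5).
A maximum antichain: {2, 19}  (width 2).
Product = 5 * 2 = 10


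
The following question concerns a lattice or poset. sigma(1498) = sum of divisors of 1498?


sigma(n) = sum of divisors.
Divisors of 1498: [1, 2, 7, 14, 107, 214, 749, 1498]
Sum = 2592


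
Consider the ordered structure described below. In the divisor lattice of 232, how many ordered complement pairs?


Complement pair (a,b): a meet b = bottom, a join b = top.
Here: gcd(a,b)=1 and lcm(a,b)=232, i.e. a*b=232 with a,b coprime.
Pairs found: (1,232), (8,29), (29,8), (232,1)
Total ordered pairs: 4


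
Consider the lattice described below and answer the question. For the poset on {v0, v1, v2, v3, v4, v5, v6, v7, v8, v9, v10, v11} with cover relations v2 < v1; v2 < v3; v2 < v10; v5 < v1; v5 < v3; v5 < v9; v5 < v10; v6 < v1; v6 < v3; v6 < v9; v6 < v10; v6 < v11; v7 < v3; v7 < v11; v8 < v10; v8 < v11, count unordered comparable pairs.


A comparable pair {a,b} has a < b or b < a in the order.
Count unordered pairs where one element is strictly below the other.
Examples: {v1,v2}, {v1,v5}, {v1,v6}, {v2,v3}, ...
Total comparable pairs: 16


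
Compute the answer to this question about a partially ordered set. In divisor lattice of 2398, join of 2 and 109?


In a divisor lattice, join = lcm (least common multiple).
gcd(2,109) = 1
lcm(2,109) = 2*109/gcd = 218/1 = 218


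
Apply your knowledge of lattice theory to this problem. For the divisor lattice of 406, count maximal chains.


A maximal chain goes from the minimum element to a maximal element via cover relations.
Counting all min-to-max paths in the cover graph.
Total maximal chains: 6


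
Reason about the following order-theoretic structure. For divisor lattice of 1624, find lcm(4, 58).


In a divisor lattice, join = lcm (least common multiple).
Compute lcm iteratively: start with first element, then lcm(current, next).
Elements: [4, 58]
lcm(4,58) = 116
Final lcm = 116


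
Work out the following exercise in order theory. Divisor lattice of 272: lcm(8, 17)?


Join=lcm.
gcd(8,17)=1
lcm=136


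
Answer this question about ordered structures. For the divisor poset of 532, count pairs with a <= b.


The order relation is {(a,b) : a <= b}, reflexive so it includes (a,a).
Examples: (1,1), (1,133), (1,14), (1,19), (1,2), ...
Total ordered pairs: 54


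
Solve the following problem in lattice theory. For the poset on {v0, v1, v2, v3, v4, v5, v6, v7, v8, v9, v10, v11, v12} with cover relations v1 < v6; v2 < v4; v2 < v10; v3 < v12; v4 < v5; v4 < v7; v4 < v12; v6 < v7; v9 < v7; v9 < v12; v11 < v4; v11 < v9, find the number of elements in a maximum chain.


A chain is a totally ordered subset; we count the number of elements in a maximum chain.
Compute, for each element x, the size of the longest chain ending at x:
  v0: 1
  v1: 1
  v2: 1
  v3: 1
  v8: 1
  v11: 1
  ...
A maximum chain: v2 < v4 < v5
Number of elements in the longest chain: 3


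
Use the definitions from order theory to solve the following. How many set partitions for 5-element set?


B(n) = number of set partitions of an n-element set.
B(n) satisfies the recurrence: B(n+1) = sum_k C(n,k)*B(k).
B(5) = 52


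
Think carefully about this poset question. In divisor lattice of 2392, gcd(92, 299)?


Meet=gcd.
gcd(92,299)=23


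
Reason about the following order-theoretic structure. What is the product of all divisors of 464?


Divisors of 464: [1, 2, 4, 8, 16, 29, 58, 116, 232, 464]
Product = n^(d(n)/2) = 464^(10/2)
Product = 21507498573824


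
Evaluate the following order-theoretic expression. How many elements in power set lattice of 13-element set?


Power set = 2^n.
2^13 = 8192


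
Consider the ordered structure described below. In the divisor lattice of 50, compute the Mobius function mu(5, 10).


In a divisor lattice, mu(a,b) = mu(b/a) where mu is the classical Mobius function.
b/a = 10/5 = 2
Prime factorization of 2: primes [2]
2 is squarefree with 1 prime factor(s), so mu(2) = (-1)^1 = -1


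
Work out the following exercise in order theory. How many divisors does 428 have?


Divisors of 428: [1, 2, 4, 107, 214, 428]
Count: 6


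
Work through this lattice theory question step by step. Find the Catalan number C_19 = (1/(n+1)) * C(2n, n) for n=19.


C(n) = C(2n, n) / (n+1).
C(38, 19) = 35345263800
C(19) = 35345263800 / 20 = 1767263190


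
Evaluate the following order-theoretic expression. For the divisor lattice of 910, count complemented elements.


An element a is complemented if some b has a meet b = bottom, a join b = top.
a is complemented iff gcd(a, n/a)=1, i.e. a is a unitary divisor of 910.
Complemented elements: 1, 2, 5, 7, 10, 13, ... (10 more)
Count: 16


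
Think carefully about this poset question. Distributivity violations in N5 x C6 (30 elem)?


Distributive law: a ^ (b v c) = (a ^ b) v (a ^ c).
Check all 30^3 = 27000 ordered triples (a,b,c).
  e.g. a=(b,0), b=(a,0), c=(c,0): lhs=(b,0) != rhs=(a,0)
  e.g. a=(b,0), b=(a,0), c=(c,1): lhs=(b,0) != rhs=(a,0)
Total violating triples: 432


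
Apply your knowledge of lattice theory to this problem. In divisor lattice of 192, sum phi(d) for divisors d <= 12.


Divisors of 192 up to 12: [1, 2, 3, 4, 6, 8, 12]
phi values: [1, 1, 2, 2, 2, 4, 4]
Sum = 16


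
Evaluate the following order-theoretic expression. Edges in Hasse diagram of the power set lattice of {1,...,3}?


A cover relation a -< b holds when a < b with no c strictly between.
Cover relations:
  {} -< {1}
  {} -< {2}
  {} -< {3}
  {1} -< {1,2}
  {1} -< {1,3}
  {2} -< {1,2}
  {2} -< {2,3}
  {3} -< {1,3}
  ...4 more
Total: 12


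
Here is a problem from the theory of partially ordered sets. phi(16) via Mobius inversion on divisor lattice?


phi(n) = n * prod_{p|n} (1 - 1/p).
Prime divisors of 16: [2]
phi(16) = 16 * (1 - 1/2)
phi(16) = 8


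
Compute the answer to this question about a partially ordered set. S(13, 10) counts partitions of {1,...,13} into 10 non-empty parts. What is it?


S(n,k) = k*S(n-1,k) + S(n-1,k-1).
S(12,10) = 1705, S(12,9) = 22275
S(13,10) = 10*1705 + 22275 = 17050 + 22275
S(13,10) = 39325


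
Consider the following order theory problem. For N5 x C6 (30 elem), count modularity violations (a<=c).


Modular law: if a <= c then a v (b ^ c) = (a v b) ^ c.
Check all triples (a,b,c) with a <= c among 30 elements.
  e.g. a=(a,0), b=(c,0), c=(b,0): lhs=(a,0) != rhs=(b,0)
  e.g. a=(a,0), b=(c,1), c=(b,0): lhs=(a,0) != rhs=(b,0)
Total violating triples: 126


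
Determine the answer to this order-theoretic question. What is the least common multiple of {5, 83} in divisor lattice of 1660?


In a divisor lattice, join = lcm (least common multiple).
Compute lcm iteratively: start with first element, then lcm(current, next).
Elements: [5, 83]
lcm(5,83) = 415
Final lcm = 415


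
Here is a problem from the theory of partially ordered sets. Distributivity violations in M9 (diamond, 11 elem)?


Distributive law: a ^ (b v c) = (a ^ b) v (a ^ c).
Check all 11^3 = 1331 ordered triples (a,b,c).
  e.g. a=a1, b=a2, c=a3: lhs=a1 != rhs=0
  e.g. a=a1, b=a2, c=a4: lhs=a1 != rhs=0
Total violating triples: 504


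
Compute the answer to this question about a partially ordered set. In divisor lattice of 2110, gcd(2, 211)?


Meet=gcd.
gcd(2,211)=1


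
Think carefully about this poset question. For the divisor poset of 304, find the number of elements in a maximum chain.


A chain is a totally ordered subset; we count the number of elements in a maximum chain.
Compute, for each element x, the size of the longest chain ending at x:
  1: 1
  2: 2
  19: 2
  4: 3
  8: 4
  38: 3
  ...
A maximum chain: 1 < 2 < 4 < 8 < 16 < 304
Number of elements in the longest chain: 6


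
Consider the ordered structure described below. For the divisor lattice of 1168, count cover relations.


A cover relation a -< b holds when a < b with no c strictly between.
Cover relations:
  1 -< 2
  1 -< 73
  2 -< 4
  2 -< 146
  4 -< 8
  4 -< 292
  8 -< 16
  8 -< 584
  ...5 more
Total: 13


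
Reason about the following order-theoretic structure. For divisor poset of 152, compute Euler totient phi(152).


phi(n) = n * prod_{p|n} (1 - 1/p).
Prime divisors of 152: [2, 19]
phi(152) = 152 * (1 - 1/2) * (1 - 1/19)
phi(152) = 72


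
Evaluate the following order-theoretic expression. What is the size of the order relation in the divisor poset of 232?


The order relation is {(a,b) : a <= b}, reflexive so it includes (a,a).
Examples: (1,1), (1,116), (1,2), (1,232), (1,29), ...
Total ordered pairs: 30


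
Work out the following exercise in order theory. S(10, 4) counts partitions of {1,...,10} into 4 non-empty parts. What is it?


S(n,k) = k*S(n-1,k) + S(n-1,k-1).
S(9,4) = 7770, S(9,3) = 3025
S(10,4) = 4*7770 + 3025 = 31080 + 3025
S(10,4) = 34105


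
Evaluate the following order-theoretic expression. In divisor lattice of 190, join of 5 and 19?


In a divisor lattice, join = lcm (least common multiple).
gcd(5,19) = 1
lcm(5,19) = 5*19/gcd = 95/1 = 95


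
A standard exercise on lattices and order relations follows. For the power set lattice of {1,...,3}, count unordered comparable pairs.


A comparable pair {a,b} has a < b or b < a in the order.
Count unordered pairs where one element is strictly below the other.
Examples: {{},{1}}, {{},{2}}, {{},{3}}, {{},{1,2}}, ...
Total comparable pairs: 19


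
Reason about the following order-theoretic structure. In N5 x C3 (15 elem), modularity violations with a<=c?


Modular law: if a <= c then a v (b ^ c) = (a v b) ^ c.
Check all triples (a,b,c) with a <= c among 15 elements.
  e.g. a=(a,0), b=(c,0), c=(b,0): lhs=(a,0) != rhs=(b,0)
  e.g. a=(a,0), b=(c,1), c=(b,0): lhs=(a,0) != rhs=(b,0)
Total violating triples: 18


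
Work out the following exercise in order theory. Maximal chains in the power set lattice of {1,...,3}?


A maximal chain goes from the minimum element to a maximal element via cover relations.
Counting all min-to-max paths in the cover graph.
Total maximal chains: 6


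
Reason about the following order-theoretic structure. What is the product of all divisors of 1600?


Divisors of 1600: [1, 2, 4, 5, 8, 10, 16, 20, 25, 32, 40, 50, 64, 80, 100, 160, 200, 320, 400, 800, 1600]
Product = n^(d(n)/2) = 1600^(21/2)
Product = 4398046511104000000000000000000000


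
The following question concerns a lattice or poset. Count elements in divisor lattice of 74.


Divisors of 74: [1, 2, 37, 74]
Count: 4


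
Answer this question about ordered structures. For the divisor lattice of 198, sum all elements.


sigma(n) = sum of divisors.
Divisors of 198: [1, 2, 3, 6, 9, 11, 18, 22, 33, 66, 99, 198]
Sum = 468


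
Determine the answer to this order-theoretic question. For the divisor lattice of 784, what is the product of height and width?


Height = length of longest chain minus 1; width = size of largest antichain.
A maximum chain: 1 | 7 | 49 | 98 | 196 | 392 | 784  (height 6).
A maximum antichain: {4, 14, 49}  (width 3).
Product = 6 * 3 = 18


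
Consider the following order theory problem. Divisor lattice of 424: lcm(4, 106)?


Join=lcm.
gcd(4,106)=2
lcm=212


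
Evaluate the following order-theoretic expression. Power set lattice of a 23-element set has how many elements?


Power set = 2^n.
2^23 = 8388608


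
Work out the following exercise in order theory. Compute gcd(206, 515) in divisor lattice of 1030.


In a divisor lattice, meet = gcd (greatest common divisor).
By Euclidean algorithm or factoring: gcd(206,515) = 103


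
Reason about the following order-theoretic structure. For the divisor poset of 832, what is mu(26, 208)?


In a divisor lattice, mu(a,b) = mu(b/a) where mu is the classical Mobius function.
b/a = 208/26 = 8
Prime factorization of 8: primes [2]
8 is not squarefree, so mu(8) = 0


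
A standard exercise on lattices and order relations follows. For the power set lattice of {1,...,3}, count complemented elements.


An element a is complemented if some b has a meet b = bottom, a join b = top.
every subset A has complement S\A, so all elements are complemented.
Complemented elements: {}, {1}, {2}, {3}, {1,2}, {1,3}, ... (2 more)
Count: 8


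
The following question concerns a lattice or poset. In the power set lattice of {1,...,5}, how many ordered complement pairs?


Complement pair (a,b): a meet b = bottom, a join b = top.
Here: A intersect B = {} and A union B = {1,...,5}.
Pairs found: ({},{1,2,3,4,5}), ({1},{2,3,4,5}), ({2},{1,3,4,5}), ({3},{1,2,4,5}), ... (28 more)
Total ordered pairs: 32


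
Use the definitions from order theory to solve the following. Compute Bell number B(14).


B(n) = number of set partitions of an n-element set.
B(n) satisfies the recurrence: B(n+1) = sum_k C(n,k)*B(k).
B(14) = 190899322


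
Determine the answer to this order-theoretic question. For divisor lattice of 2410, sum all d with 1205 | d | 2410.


Interval [1205,2410] in divisors of 2410: [1205, 2410]
Sum = 3615


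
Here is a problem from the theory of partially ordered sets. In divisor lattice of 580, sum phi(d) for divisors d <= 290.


Divisors of 580 up to 290: [1, 2, 4, 5, 10, 20, 29, 58, 116, 145, 290]
phi values: [1, 1, 2, 4, 4, 8, 28, 28, 56, 112, 112]
Sum = 356


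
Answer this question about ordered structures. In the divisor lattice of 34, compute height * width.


Height = length of longest chain minus 1; width = size of largest antichain.
A maximum chain: 1 | 17 | 34  (height 2).
A maximum antichain: {2, 17}  (width 2).
Product = 2 * 2 = 4


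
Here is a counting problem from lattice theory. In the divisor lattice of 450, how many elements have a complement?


An element a is complemented if some b has a meet b = bottom, a join b = top.
a is complemented iff gcd(a, n/a)=1, i.e. a is a unitary divisor of 450.
Complemented elements: 1, 2, 9, 18, 25, 50, ... (2 more)
Count: 8


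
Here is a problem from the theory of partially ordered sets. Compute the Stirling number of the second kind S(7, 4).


S(n,k) = k*S(n-1,k) + S(n-1,k-1).
S(6,4) = 65, S(6,3) = 90
S(7,4) = 4*65 + 90 = 260 + 90
S(7,4) = 350


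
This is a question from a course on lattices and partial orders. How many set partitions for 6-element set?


B(n) = number of set partitions of an n-element set.
B(n) satisfies the recurrence: B(n+1) = sum_k C(n,k)*B(k).
B(6) = 203


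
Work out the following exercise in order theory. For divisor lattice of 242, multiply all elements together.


Divisors of 242: [1, 2, 11, 22, 121, 242]
Product = n^(d(n)/2) = 242^(6/2)
Product = 14172488


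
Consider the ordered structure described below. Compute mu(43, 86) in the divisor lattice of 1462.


In a divisor lattice, mu(a,b) = mu(b/a) where mu is the classical Mobius function.
b/a = 86/43 = 2
Prime factorization of 2: primes [2]
2 is squarefree with 1 prime factor(s), so mu(2) = (-1)^1 = -1


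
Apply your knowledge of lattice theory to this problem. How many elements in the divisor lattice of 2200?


Divisors of 2200: [1, 2, 4, 5, 8, 10, 11, 20, 22, 25, 40, 44, 50, 55, 88, 100, 110, 200, 220, 275, 440, 550, 1100, 2200]
Count: 24


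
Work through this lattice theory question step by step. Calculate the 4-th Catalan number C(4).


C(n) = C(2n, n) / (n+1).
C(8, 4) = 70
C(4) = 70 / 5 = 14


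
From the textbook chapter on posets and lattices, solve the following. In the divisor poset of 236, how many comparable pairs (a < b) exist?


A comparable pair {a,b} has a < b or b < a in the order.
Count unordered pairs where one element is strictly below the other.
Examples: {1,2}, {1,4}, {1,59}, {1,118}, ...
Total comparable pairs: 12


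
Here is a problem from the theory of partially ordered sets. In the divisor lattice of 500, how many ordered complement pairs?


Complement pair (a,b): a meet b = bottom, a join b = top.
Here: gcd(a,b)=1 and lcm(a,b)=500, i.e. a*b=500 with a,b coprime.
Pairs found: (1,500), (4,125), (125,4), (500,1)
Total ordered pairs: 4


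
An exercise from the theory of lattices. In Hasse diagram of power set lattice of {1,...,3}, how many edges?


A cover relation a -< b holds when a < b with no c strictly between.
Cover relations:
  {} -< {1}
  {} -< {2}
  {} -< {3}
  {1} -< {1,2}
  {1} -< {1,3}
  {2} -< {1,2}
  {2} -< {2,3}
  {3} -< {1,3}
  ...4 more
Total: 12


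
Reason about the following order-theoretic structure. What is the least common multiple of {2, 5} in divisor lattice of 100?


In a divisor lattice, join = lcm (least common multiple).
Compute lcm iteratively: start with first element, then lcm(current, next).
Elements: [2, 5]
lcm(2,5) = 10
Final lcm = 10


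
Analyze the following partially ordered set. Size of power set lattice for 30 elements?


Power set = 2^n.
2^30 = 1073741824


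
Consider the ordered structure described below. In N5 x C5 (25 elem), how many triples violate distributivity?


Distributive law: a ^ (b v c) = (a ^ b) v (a ^ c).
Check all 25^3 = 15625 ordered triples (a,b,c).
  e.g. a=(b,0), b=(a,0), c=(c,0): lhs=(b,0) != rhs=(a,0)
  e.g. a=(b,0), b=(a,0), c=(c,1): lhs=(b,0) != rhs=(a,0)
Total violating triples: 250


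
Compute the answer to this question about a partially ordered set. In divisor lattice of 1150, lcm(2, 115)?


Join=lcm.
gcd(2,115)=1
lcm=230


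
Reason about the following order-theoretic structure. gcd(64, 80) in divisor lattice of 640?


Meet=gcd.
gcd(64,80)=16


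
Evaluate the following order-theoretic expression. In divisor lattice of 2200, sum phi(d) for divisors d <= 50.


Divisors of 2200 up to 50: [1, 2, 4, 5, 8, 10, 11, 20, 22, 25, 40, 44, 50]
phi values: [1, 1, 2, 4, 4, 4, 10, 8, 10, 20, 16, 20, 20]
Sum = 120


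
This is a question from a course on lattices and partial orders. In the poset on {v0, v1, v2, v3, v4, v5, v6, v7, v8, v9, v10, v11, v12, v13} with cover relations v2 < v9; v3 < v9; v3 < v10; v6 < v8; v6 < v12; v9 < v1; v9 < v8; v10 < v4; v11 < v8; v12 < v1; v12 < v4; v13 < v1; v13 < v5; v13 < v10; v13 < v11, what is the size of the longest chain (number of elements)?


A chain is a totally ordered subset; we count the number of elements in a maximum chain.
Compute, for each element x, the size of the longest chain ending at x:
  v0: 1
  v2: 1
  v3: 1
  v6: 1
  v7: 1
  v13: 1
  ...
A maximum chain: v2 < v9 < v1
Number of elements in the longest chain: 3


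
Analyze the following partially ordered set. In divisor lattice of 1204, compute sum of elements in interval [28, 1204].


Interval [28,1204] in divisors of 1204: [28, 1204]
Sum = 1232


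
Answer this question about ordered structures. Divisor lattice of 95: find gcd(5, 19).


In a divisor lattice, meet = gcd (greatest common divisor).
By Euclidean algorithm or factoring: gcd(5,19) = 1


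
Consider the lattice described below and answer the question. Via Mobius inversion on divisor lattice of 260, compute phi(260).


phi(n) = n * prod_{p|n} (1 - 1/p).
Prime divisors of 260: [2, 5, 13]
phi(260) = 260 * (1 - 1/2) * (1 - 1/5) * (1 - 1/13)
phi(260) = 96


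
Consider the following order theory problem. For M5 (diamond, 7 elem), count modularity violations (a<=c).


Modular law: if a <= c then a v (b ^ c) = (a v b) ^ c.
Check all triples (a,b,c) with a <= c among 7 elements.
This lattice is modular (diamonds M_m and their chain-products are modular).
Total violating triples: 0


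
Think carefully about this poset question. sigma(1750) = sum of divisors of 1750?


sigma(n) = sum of divisors.
Divisors of 1750: [1, 2, 5, 7, 10, 14, 25, 35, 50, 70, 125, 175, 250, 350, 875, 1750]
Sum = 3744


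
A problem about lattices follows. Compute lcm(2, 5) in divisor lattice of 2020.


In a divisor lattice, join = lcm (least common multiple).
gcd(2,5) = 1
lcm(2,5) = 2*5/gcd = 10/1 = 10


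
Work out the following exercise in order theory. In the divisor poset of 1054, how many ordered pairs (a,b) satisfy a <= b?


The order relation is {(a,b) : a <= b}, reflexive so it includes (a,a).
Examples: (1,1), (1,1054), (1,17), (1,2), (1,31), ...
Total ordered pairs: 27


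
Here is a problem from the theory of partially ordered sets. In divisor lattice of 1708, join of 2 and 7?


In a divisor lattice, join = lcm (least common multiple).
gcd(2,7) = 1
lcm(2,7) = 2*7/gcd = 14/1 = 14


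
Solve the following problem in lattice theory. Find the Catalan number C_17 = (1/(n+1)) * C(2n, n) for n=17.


C(n) = C(2n, n) / (n+1).
C(34, 17) = 2333606220
C(17) = 2333606220 / 18 = 129644790


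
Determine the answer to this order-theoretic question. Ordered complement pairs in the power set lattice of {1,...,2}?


Complement pair (a,b): a meet b = bottom, a join b = top.
Here: A intersect B = {} and A union B = {1,...,2}.
Pairs found: ({},{1,2}), ({1},{2}), ({2},{1}), ({1,2},{})
Total ordered pairs: 4


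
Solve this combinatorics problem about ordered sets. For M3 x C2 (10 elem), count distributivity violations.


Distributive law: a ^ (b v c) = (a ^ b) v (a ^ c).
Check all 10^3 = 1000 ordered triples (a,b,c).
  e.g. a=(a1,0), b=(a2,0), c=(a3,0): lhs=(a1,0) != rhs=(0,0)
  e.g. a=(a1,0), b=(a2,0), c=(a3,1): lhs=(a1,0) != rhs=(0,0)
Total violating triples: 48


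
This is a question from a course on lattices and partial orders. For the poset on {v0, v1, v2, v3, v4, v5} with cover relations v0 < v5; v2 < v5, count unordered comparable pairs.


A comparable pair {a,b} has a < b or b < a in the order.
Count unordered pairs where one element is strictly below the other.
Examples: {v0,v5}, {v2,v5}
Total comparable pairs: 2


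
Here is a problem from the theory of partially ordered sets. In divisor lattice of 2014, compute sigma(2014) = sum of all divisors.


sigma(n) = sum of divisors.
Divisors of 2014: [1, 2, 19, 38, 53, 106, 1007, 2014]
Sum = 3240


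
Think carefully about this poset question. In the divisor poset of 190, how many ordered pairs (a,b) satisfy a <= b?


The order relation is {(a,b) : a <= b}, reflexive so it includes (a,a).
Examples: (1,1), (1,10), (1,19), (1,190), (1,2), ...
Total ordered pairs: 27


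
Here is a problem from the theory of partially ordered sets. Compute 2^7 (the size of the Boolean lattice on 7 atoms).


Power set = 2^n.
2^7 = 128


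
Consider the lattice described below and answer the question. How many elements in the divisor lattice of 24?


Divisors of 24: [1, 2, 3, 4, 6, 8, 12, 24]
Count: 8


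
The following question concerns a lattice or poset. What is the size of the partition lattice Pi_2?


B(n) = number of set partitions of an n-element set.
B(n) satisfies the recurrence: B(n+1) = sum_k C(n,k)*B(k).
B(2) = 2


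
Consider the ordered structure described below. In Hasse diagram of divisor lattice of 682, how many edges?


A cover relation a -< b holds when a < b with no c strictly between.
Cover relations:
  1 -< 2
  1 -< 11
  1 -< 31
  2 -< 22
  2 -< 62
  11 -< 22
  11 -< 341
  22 -< 682
  ...4 more
Total: 12


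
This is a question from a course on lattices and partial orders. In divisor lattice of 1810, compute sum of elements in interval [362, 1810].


Interval [362,1810] in divisors of 1810: [362, 1810]
Sum = 2172


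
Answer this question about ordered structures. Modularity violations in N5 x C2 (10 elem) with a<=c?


Modular law: if a <= c then a v (b ^ c) = (a v b) ^ c.
Check all triples (a,b,c) with a <= c among 10 elements.
  e.g. a=(a,0), b=(c,0), c=(b,0): lhs=(a,0) != rhs=(b,0)
  e.g. a=(a,0), b=(c,1), c=(b,0): lhs=(a,0) != rhs=(b,0)
Total violating triples: 6


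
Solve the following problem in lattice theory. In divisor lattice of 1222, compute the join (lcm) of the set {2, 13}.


In a divisor lattice, join = lcm (least common multiple).
Compute lcm iteratively: start with first element, then lcm(current, next).
Elements: [2, 13]
lcm(2,13) = 26
Final lcm = 26


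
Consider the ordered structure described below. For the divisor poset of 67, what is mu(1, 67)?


In a divisor lattice, mu(a,b) = mu(b/a) where mu is the classical Mobius function.
b/a = 67/1 = 67
Prime factorization of 67: primes [67]
67 is squarefree with 1 prime factor(s), so mu(67) = (-1)^1 = -1


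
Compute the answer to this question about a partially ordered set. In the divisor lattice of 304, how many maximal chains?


A maximal chain goes from the minimum element to a maximal element via cover relations.
Counting all min-to-max paths in the cover graph.
Total maximal chains: 5


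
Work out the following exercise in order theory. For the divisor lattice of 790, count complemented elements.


An element a is complemented if some b has a meet b = bottom, a join b = top.
a is complemented iff gcd(a, n/a)=1, i.e. a is a unitary divisor of 790.
Complemented elements: 1, 2, 5, 10, 79, 158, ... (2 more)
Count: 8


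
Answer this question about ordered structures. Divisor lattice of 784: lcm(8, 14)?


Join=lcm.
gcd(8,14)=2
lcm=56


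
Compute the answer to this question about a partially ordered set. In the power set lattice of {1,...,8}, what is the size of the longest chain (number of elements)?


A chain is a totally ordered subset; we count the number of elements in a maximum chain.
Compute, for each element x, the size of the longest chain ending at x:
  {}: 1
  {1}: 2
  {2}: 2
  {3}: 2
  {4}: 2
  {5}: 2
  ...
A maximum chain: {} < {1} < {1,2} < {1,2,3} < {1,2,3,4} < {1,2,3,4,5} < {1,2,3,4,5,6} < {1,2,3,4,5,6,7} < {1,2,3,4,5,6,7,8}
Number of elements in the longest chain: 9


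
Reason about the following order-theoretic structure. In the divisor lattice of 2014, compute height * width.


Height = length of longest chain minus 1; width = size of largest antichain.
A maximum chain: 1 | 53 | 1007 | 2014  (height 3).
A maximum antichain: {2, 19, 53}  (width 3).
Product = 3 * 3 = 9


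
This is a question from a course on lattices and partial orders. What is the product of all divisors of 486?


Divisors of 486: [1, 2, 3, 6, 9, 18, 27, 54, 81, 162, 243, 486]
Product = n^(d(n)/2) = 486^(12/2)
Product = 13177032454057536


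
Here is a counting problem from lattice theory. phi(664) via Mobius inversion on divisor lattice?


phi(n) = n * prod_{p|n} (1 - 1/p).
Prime divisors of 664: [2, 83]
phi(664) = 664 * (1 - 1/2) * (1 - 1/83)
phi(664) = 328


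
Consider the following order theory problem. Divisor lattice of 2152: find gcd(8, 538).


In a divisor lattice, meet = gcd (greatest common divisor).
By Euclidean algorithm or factoring: gcd(8,538) = 2


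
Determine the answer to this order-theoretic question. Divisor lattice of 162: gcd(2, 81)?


Meet=gcd.
gcd(2,81)=1


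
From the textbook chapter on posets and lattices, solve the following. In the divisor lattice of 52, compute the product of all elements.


Divisors of 52: [1, 2, 4, 13, 26, 52]
Product = n^(d(n)/2) = 52^(6/2)
Product = 140608


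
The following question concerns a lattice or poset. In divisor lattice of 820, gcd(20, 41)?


Meet=gcd.
gcd(20,41)=1


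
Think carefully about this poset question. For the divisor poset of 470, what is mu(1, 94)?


In a divisor lattice, mu(a,b) = mu(b/a) where mu is the classical Mobius function.
b/a = 94/1 = 94
Prime factorization of 94: primes [2, 47]
94 is squarefree with 2 prime factor(s), so mu(94) = (-1)^2 = 1


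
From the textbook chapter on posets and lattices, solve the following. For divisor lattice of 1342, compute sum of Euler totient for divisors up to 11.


Divisors of 1342 up to 11: [1, 2, 11]
phi values: [1, 1, 10]
Sum = 12


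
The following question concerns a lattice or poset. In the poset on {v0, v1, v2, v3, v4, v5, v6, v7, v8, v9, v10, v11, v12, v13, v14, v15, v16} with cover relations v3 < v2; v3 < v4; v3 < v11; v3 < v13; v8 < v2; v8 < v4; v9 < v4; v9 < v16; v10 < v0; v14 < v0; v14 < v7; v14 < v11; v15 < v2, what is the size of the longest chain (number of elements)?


A chain is a totally ordered subset; we count the number of elements in a maximum chain.
Compute, for each element x, the size of the longest chain ending at x:
  v1: 1
  v3: 1
  v5: 1
  v6: 1
  v8: 1
  v9: 1
  ...
A maximum chain: v10 < v0
Number of elements in the longest chain: 2


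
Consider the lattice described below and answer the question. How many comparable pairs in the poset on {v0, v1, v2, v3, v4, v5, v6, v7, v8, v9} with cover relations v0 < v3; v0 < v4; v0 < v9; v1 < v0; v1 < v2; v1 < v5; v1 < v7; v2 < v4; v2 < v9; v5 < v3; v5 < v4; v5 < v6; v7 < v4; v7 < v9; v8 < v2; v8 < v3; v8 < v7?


A comparable pair {a,b} has a < b or b < a in the order.
Count unordered pairs where one element is strictly below the other.
Examples: {v0,v1}, {v0,v3}, {v0,v4}, {v0,v9}, ...
Total comparable pairs: 23


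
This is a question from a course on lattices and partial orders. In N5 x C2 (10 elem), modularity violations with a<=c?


Modular law: if a <= c then a v (b ^ c) = (a v b) ^ c.
Check all triples (a,b,c) with a <= c among 10 elements.
  e.g. a=(a,0), b=(c,0), c=(b,0): lhs=(a,0) != rhs=(b,0)
  e.g. a=(a,0), b=(c,1), c=(b,0): lhs=(a,0) != rhs=(b,0)
Total violating triples: 6


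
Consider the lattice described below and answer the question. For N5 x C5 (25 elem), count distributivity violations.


Distributive law: a ^ (b v c) = (a ^ b) v (a ^ c).
Check all 25^3 = 15625 ordered triples (a,b,c).
  e.g. a=(b,0), b=(a,0), c=(c,0): lhs=(b,0) != rhs=(a,0)
  e.g. a=(b,0), b=(a,0), c=(c,1): lhs=(b,0) != rhs=(a,0)
Total violating triples: 250


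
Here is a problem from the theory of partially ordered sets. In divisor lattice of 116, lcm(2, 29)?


Join=lcm.
gcd(2,29)=1
lcm=58


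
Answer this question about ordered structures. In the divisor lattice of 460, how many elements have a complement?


An element a is complemented if some b has a meet b = bottom, a join b = top.
a is complemented iff gcd(a, n/a)=1, i.e. a is a unitary divisor of 460.
Complemented elements: 1, 4, 5, 20, 23, 92, ... (2 more)
Count: 8


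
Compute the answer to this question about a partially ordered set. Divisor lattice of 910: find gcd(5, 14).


In a divisor lattice, meet = gcd (greatest common divisor).
By Euclidean algorithm or factoring: gcd(5,14) = 1


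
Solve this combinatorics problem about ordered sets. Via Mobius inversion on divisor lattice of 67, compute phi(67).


phi(n) = n * prod_{p|n} (1 - 1/p).
Prime divisors of 67: [67]
phi(67) = 67 * (1 - 1/67)
phi(67) = 66


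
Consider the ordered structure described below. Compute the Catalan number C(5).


C(n) = C(2n, n) / (n+1).
C(10, 5) = 252
C(5) = 252 / 6 = 42


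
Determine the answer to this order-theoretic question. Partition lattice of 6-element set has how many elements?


B(n) = number of set partitions of an n-element set.
B(n) satisfies the recurrence: B(n+1) = sum_k C(n,k)*B(k).
B(6) = 203


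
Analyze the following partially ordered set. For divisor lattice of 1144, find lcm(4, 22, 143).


In a divisor lattice, join = lcm (least common multiple).
Compute lcm iteratively: start with first element, then lcm(current, next).
Elements: [4, 22, 143]
lcm(4,22) = 44
lcm(44,143) = 572
Final lcm = 572


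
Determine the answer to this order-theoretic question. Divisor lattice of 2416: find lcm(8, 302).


In a divisor lattice, join = lcm (least common multiple).
gcd(8,302) = 2
lcm(8,302) = 8*302/gcd = 2416/2 = 1208


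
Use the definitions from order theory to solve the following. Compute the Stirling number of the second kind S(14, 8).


S(n,k) = k*S(n-1,k) + S(n-1,k-1).
S(13,8) = 1899612, S(13,7) = 5715424
S(14,8) = 8*1899612 + 5715424 = 15196896 + 5715424
S(14,8) = 20912320


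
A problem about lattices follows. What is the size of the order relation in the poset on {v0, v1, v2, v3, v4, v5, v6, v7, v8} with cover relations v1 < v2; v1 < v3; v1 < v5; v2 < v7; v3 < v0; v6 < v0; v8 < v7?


The order relation is {(a,b) : a <= b}, reflexive so it includes (a,a).
Examples: (v0,v0), (v1,v0), (v1,v1), (v1,v2), (v1,v3), ...
Total ordered pairs: 18


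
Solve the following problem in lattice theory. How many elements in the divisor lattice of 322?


Divisors of 322: [1, 2, 7, 14, 23, 46, 161, 322]
Count: 8


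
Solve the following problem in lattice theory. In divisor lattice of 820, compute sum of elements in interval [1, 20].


Interval [1,20] in divisors of 820: [1, 2, 4, 5, 10, 20]
Sum = 42


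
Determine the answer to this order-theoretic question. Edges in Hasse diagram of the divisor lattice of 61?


A cover relation a -< b holds when a < b with no c strictly between.
Cover relations:
  1 -< 61
Total: 1


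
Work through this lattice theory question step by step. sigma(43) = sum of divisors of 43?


sigma(n) = sum of divisors.
Divisors of 43: [1, 43]
Sum = 44


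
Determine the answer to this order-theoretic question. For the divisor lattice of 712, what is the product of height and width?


Height = length of longest chain minus 1; width = size of largest antichain.
A maximum chain: 1 | 89 | 178 | 356 | 712  (height 4).
A maximum antichain: {2, 89}  (width 2).
Product = 4 * 2 = 8


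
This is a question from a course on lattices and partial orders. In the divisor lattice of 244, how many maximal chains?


A maximal chain goes from the minimum element to a maximal element via cover relations.
Counting all min-to-max paths in the cover graph.
Total maximal chains: 3


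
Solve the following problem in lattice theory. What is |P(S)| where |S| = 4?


Power set = 2^n.
2^4 = 16


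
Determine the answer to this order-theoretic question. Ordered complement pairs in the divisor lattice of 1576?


Complement pair (a,b): a meet b = bottom, a join b = top.
Here: gcd(a,b)=1 and lcm(a,b)=1576, i.e. a*b=1576 with a,b coprime.
Pairs found: (1,1576), (8,197), (197,8), (1576,1)
Total ordered pairs: 4


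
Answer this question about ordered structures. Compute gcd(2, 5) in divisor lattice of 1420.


In a divisor lattice, meet = gcd (greatest common divisor).
By Euclidean algorithm or factoring: gcd(2,5) = 1


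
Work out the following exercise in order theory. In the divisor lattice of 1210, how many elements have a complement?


An element a is complemented if some b has a meet b = bottom, a join b = top.
a is complemented iff gcd(a, n/a)=1, i.e. a is a unitary divisor of 1210.
Complemented elements: 1, 2, 5, 10, 121, 242, ... (2 more)
Count: 8


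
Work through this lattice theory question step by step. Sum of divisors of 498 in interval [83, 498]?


Interval [83,498] in divisors of 498: [83, 166, 249, 498]
Sum = 996


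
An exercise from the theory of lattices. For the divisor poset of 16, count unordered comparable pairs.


A comparable pair {a,b} has a < b or b < a in the order.
Count unordered pairs where one element is strictly below the other.
Examples: {1,2}, {1,4}, {1,8}, {1,16}, ...
Total comparable pairs: 10


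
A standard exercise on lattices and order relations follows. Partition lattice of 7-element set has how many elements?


B(n) = number of set partitions of an n-element set.
B(n) satisfies the recurrence: B(n+1) = sum_k C(n,k)*B(k).
B(7) = 877
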